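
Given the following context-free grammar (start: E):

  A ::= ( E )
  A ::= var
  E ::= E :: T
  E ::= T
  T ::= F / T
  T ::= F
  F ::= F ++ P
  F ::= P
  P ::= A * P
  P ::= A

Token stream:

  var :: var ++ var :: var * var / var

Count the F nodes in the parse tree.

[E [E [E [T [F [P [A var]]]]] :: [T [F [F [P [A var]]] ++ [P [A var]]]]] :: [T [F [P [A var] * [P [A var]]]] / [T [F [P [A var]]]]]]

5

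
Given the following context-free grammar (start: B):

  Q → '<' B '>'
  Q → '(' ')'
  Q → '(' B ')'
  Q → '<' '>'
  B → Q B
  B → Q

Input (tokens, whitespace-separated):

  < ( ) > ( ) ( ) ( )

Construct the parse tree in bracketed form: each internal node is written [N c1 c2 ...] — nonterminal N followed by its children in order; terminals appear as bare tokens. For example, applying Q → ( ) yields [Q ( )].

[B [Q < [B [Q ( )]] >] [B [Q ( )] [B [Q ( )] [B [Q ( )]]]]]

B
Q B
< B > B
< Q > B
< ( ) > B
< ( ) > Q B
< ( ) > ( ) B
< ( ) > ( ) Q B
< ( ) > ( ) ( ) B
< ( ) > ( ) ( ) Q
< ( ) > ( ) ( ) ( )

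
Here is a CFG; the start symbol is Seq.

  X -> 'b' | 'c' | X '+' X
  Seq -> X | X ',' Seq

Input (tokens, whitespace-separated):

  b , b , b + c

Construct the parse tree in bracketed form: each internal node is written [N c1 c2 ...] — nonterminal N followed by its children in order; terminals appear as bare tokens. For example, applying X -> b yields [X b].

[Seq [X b] , [Seq [X b] , [Seq [X [X b] + [X c]]]]]

Seq
X , Seq
b , Seq
b , X , Seq
b , b , Seq
b , b , X
b , b , X + X
b , b , b + X
b , b , b + c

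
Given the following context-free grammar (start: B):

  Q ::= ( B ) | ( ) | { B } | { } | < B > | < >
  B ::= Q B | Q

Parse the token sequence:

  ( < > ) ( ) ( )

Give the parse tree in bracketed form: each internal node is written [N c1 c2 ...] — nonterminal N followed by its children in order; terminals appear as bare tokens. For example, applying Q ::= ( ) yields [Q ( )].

B
Q B
( B ) B
( Q ) B
( < > ) B
( < > ) Q B
( < > ) ( ) B
( < > ) ( ) Q
( < > ) ( ) ( )

[B [Q ( [B [Q < >]] )] [B [Q ( )] [B [Q ( )]]]]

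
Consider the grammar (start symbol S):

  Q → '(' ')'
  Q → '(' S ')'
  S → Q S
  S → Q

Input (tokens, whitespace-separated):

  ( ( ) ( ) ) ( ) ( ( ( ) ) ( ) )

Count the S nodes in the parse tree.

[S [Q ( [S [Q ( )] [S [Q ( )]]] )] [S [Q ( )] [S [Q ( [S [Q ( [S [Q ( )]] )] [S [Q ( )]]] )]]]]

8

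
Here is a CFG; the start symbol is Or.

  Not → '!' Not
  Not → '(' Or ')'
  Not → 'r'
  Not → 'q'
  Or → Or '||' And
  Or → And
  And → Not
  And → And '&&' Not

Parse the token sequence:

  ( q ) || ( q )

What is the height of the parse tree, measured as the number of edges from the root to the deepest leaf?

[Or [Or [And [Not ( [Or [And [Not q]]] )]]] || [And [Not ( [Or [And [Not q]]] )]]]

7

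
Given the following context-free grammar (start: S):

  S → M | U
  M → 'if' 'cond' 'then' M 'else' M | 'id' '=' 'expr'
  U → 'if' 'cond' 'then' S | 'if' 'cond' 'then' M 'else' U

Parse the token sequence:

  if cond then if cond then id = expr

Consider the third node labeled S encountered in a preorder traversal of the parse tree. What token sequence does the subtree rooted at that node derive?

id = expr

[S [U if cond then [S [U if cond then [S [M id = expr]]]]]]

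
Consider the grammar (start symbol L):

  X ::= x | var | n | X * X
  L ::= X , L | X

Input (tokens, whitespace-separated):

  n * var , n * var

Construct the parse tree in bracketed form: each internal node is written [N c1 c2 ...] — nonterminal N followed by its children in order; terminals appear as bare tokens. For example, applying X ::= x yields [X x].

L
X , L
X * X , L
n * X , L
n * var , L
n * var , X
n * var , X * X
n * var , n * X
n * var , n * var

[L [X [X n] * [X var]] , [L [X [X n] * [X var]]]]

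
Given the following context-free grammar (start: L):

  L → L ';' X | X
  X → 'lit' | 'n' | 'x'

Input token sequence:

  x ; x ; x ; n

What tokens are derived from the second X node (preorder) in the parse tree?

x

[L [L [L [L [X x]] ; [X x]] ; [X x]] ; [X n]]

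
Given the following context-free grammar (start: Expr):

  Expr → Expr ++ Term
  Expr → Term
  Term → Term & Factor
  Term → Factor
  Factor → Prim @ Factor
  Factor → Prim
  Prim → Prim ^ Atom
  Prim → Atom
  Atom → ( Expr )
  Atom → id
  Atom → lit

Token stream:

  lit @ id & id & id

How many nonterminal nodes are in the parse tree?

16

[Expr [Term [Term [Term [Factor [Prim [Atom lit]] @ [Factor [Prim [Atom id]]]]] & [Factor [Prim [Atom id]]]] & [Factor [Prim [Atom id]]]]]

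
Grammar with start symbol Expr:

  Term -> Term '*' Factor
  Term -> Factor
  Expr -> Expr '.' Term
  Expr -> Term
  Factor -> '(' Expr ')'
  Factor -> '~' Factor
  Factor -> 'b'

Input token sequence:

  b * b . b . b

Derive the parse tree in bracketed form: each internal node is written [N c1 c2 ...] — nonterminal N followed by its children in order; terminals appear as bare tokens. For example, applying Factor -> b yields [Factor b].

Expr
Expr . Term
Expr . Term . Term
Term . Term . Term
Term * Factor . Term . Term
Factor * Factor . Term . Term
b * Factor . Term . Term
b * b . Term . Term
b * b . Factor . Term
b * b . b . Term
b * b . b . Factor
b * b . b . b

[Expr [Expr [Expr [Term [Term [Factor b]] * [Factor b]]] . [Term [Factor b]]] . [Term [Factor b]]]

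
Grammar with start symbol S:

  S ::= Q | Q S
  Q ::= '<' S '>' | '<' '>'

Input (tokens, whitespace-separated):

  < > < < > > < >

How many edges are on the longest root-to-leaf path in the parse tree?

5

[S [Q < >] [S [Q < [S [Q < >]] >] [S [Q < >]]]]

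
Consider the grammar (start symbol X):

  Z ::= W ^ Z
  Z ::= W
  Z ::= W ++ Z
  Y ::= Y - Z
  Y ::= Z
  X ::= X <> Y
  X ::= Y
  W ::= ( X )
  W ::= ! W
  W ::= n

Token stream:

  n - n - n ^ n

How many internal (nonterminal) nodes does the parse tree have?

[X [Y [Y [Y [Z [W n]]] - [Z [W n]]] - [Z [W n] ^ [Z [W n]]]]]

12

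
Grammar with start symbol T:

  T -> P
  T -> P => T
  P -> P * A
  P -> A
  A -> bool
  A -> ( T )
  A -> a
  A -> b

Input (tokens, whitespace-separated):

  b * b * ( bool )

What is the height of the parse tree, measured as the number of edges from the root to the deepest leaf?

[T [P [P [P [A b]] * [A b]] * [A ( [T [P [A bool]]] )]]]

6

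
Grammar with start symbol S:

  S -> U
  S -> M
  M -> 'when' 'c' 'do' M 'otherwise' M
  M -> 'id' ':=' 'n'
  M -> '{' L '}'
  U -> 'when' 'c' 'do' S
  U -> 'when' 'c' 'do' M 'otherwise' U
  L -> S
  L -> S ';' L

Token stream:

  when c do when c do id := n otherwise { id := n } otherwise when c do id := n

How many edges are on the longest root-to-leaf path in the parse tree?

7

[S [U when c do [M when c do [M id := n] otherwise [M { [L [S [M id := n]]] }]] otherwise [U when c do [S [M id := n]]]]]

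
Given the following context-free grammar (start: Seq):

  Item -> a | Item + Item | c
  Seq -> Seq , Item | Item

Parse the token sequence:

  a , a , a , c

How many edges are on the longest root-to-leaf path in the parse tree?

5

[Seq [Seq [Seq [Seq [Item a]] , [Item a]] , [Item a]] , [Item c]]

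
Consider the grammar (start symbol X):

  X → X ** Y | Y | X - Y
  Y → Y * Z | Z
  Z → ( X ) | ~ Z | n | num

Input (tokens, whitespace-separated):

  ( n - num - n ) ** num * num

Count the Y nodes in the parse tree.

6

[X [X [Y [Z ( [X [X [X [Y [Z n]]] - [Y [Z num]]] - [Y [Z n]]] )]]] ** [Y [Y [Z num]] * [Z num]]]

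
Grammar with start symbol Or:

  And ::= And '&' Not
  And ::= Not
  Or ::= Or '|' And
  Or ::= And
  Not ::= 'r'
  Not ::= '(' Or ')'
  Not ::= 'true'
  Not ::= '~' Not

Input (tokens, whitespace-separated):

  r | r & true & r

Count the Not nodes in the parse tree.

[Or [Or [And [Not r]]] | [And [And [And [Not r]] & [Not true]] & [Not r]]]

4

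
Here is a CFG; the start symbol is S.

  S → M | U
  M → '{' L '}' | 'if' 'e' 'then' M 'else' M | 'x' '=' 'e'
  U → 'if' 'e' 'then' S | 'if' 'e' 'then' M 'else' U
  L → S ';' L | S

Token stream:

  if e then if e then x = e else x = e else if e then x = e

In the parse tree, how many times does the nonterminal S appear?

[S [U if e then [M if e then [M x = e] else [M x = e]] else [U if e then [S [M x = e]]]]]

2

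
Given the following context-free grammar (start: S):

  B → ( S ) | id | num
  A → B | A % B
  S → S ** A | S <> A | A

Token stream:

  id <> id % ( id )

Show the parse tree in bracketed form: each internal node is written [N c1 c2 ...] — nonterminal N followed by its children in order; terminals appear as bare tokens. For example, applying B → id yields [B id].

[S [S [A [B id]]] <> [A [A [B id]] % [B ( [S [A [B id]]] )]]]

S
S <> A
A <> A
B <> A
id <> A
id <> A % B
id <> B % B
id <> id % B
id <> id % ( S )
id <> id % ( A )
id <> id % ( B )
id <> id % ( id )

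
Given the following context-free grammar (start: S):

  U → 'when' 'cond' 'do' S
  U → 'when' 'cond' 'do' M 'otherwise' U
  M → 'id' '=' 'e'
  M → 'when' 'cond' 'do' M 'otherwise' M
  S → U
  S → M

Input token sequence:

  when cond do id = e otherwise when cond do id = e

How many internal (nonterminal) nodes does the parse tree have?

[S [U when cond do [M id = e] otherwise [U when cond do [S [M id = e]]]]]

6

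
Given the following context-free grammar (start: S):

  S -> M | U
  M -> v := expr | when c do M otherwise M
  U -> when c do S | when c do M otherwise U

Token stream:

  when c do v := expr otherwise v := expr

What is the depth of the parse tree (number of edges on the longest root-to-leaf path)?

[S [M when c do [M v := expr] otherwise [M v := expr]]]

3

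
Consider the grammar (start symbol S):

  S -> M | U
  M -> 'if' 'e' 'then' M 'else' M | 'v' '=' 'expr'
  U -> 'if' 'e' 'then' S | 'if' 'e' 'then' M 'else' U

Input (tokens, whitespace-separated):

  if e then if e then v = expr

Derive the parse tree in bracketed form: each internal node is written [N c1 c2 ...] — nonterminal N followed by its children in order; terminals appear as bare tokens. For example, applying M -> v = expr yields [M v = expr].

S
U
if e then S
if e then U
if e then if e then S
if e then if e then M
if e then if e then v = expr

[S [U if e then [S [U if e then [S [M v = expr]]]]]]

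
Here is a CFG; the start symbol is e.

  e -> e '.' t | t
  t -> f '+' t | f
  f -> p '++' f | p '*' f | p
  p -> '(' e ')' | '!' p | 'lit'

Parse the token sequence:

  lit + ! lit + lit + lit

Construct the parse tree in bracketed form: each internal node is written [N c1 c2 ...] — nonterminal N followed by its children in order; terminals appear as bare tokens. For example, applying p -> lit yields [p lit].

[e [t [f [p lit]] + [t [f [p ! [p lit]]] + [t [f [p lit]] + [t [f [p lit]]]]]]]

e
t
f + t
p + t
lit + t
lit + f + t
lit + p + t
lit + ! p + t
lit + ! lit + t
lit + ! lit + f + t
lit + ! lit + p + t
lit + ! lit + lit + t
lit + ! lit + lit + f
lit + ! lit + lit + p
lit + ! lit + lit + lit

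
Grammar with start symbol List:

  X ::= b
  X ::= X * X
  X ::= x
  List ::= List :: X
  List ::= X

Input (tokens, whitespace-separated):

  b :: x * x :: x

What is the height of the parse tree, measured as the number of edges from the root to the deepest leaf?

[List [List [List [X b]] :: [X [X x] * [X x]]] :: [X x]]

4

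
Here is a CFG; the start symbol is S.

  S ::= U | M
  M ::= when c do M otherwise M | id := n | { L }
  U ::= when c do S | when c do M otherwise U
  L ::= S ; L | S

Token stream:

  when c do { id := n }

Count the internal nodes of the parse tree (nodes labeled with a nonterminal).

[S [U when c do [S [M { [L [S [M id := n]]] }]]]]

7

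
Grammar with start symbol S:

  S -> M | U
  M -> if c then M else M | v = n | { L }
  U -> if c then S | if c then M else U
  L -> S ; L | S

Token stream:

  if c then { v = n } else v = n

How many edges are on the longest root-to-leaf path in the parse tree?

6

[S [M if c then [M { [L [S [M v = n]]] }] else [M v = n]]]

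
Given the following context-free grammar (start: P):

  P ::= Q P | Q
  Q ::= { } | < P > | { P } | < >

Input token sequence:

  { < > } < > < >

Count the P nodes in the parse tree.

4

[P [Q { [P [Q < >]] }] [P [Q < >] [P [Q < >]]]]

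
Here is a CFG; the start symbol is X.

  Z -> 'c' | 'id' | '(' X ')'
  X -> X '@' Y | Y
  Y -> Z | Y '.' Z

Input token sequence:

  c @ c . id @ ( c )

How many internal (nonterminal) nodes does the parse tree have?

[X [X [X [Y [Z c]]] @ [Y [Y [Z c]] . [Z id]]] @ [Y [Z ( [X [Y [Z c]]] )]]]

14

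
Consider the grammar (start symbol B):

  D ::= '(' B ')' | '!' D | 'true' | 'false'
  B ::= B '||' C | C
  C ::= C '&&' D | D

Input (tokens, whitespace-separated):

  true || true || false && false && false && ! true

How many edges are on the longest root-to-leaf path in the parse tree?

[B [B [B [C [D true]]] || [C [D true]]] || [C [C [C [C [D false]] && [D false]] && [D false]] && [D ! [D true]]]]

6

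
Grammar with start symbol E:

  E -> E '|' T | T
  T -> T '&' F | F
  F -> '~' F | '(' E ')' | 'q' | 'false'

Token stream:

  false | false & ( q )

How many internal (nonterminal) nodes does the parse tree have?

[E [E [T [F false]]] | [T [T [F false]] & [F ( [E [T [F q]]] )]]]

11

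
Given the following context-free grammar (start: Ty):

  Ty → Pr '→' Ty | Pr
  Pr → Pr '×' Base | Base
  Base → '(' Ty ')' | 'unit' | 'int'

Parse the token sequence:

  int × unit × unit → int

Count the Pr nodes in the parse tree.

[Ty [Pr [Pr [Pr [Base int]] × [Base unit]] × [Base unit]] → [Ty [Pr [Base int]]]]

4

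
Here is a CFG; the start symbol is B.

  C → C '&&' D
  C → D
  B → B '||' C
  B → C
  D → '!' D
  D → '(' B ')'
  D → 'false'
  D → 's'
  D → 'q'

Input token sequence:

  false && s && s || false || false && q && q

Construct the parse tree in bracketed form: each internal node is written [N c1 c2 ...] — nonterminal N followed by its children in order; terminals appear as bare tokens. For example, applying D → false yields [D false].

B
B || C
B || C || C
C || C || C
C && D || C || C
C && D && D || C || C
D && D && D || C || C
false && D && D || C || C
false && s && D || C || C
false && s && s || C || C
false && s && s || D || C
false && s && s || false || C
false && s && s || false || C && D
false && s && s || false || C && D && D
false && s && s || false || D && D && D
false && s && s || false || false && D && D
false && s && s || false || false && q && D
false && s && s || false || false && q && q

[B [B [B [C [C [C [D false]] && [D s]] && [D s]]] || [C [D false]]] || [C [C [C [D false]] && [D q]] && [D q]]]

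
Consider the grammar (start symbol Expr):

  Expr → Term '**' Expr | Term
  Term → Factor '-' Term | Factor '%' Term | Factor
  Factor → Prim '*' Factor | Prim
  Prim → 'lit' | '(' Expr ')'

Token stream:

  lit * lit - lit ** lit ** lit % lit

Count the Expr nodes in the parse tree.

[Expr [Term [Factor [Prim lit] * [Factor [Prim lit]]] - [Term [Factor [Prim lit]]]] ** [Expr [Term [Factor [Prim lit]]] ** [Expr [Term [Factor [Prim lit]] % [Term [Factor [Prim lit]]]]]]]

3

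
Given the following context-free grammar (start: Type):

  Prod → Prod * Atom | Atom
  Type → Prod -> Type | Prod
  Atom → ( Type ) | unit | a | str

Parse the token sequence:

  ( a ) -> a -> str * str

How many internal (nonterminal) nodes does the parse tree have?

[Type [Prod [Atom ( [Type [Prod [Atom a]]] )]] -> [Type [Prod [Atom a]] -> [Type [Prod [Prod [Atom str]] * [Atom str]]]]]

14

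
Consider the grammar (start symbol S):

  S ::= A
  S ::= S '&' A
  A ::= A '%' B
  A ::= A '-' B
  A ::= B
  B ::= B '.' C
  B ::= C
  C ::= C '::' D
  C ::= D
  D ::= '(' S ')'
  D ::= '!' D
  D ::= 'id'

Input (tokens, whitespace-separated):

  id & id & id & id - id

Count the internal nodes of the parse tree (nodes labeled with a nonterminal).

24

[S [S [S [S [A [B [C [D id]]]]] & [A [B [C [D id]]]]] & [A [B [C [D id]]]]] & [A [A [B [C [D id]]]] - [B [C [D id]]]]]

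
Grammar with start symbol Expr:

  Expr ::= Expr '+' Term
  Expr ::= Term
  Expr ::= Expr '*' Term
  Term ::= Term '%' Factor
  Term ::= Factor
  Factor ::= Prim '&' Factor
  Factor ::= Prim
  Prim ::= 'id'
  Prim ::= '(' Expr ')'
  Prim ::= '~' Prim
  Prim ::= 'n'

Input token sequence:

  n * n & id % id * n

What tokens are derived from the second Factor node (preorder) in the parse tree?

n & id

[Expr [Expr [Expr [Term [Factor [Prim n]]]] * [Term [Term [Factor [Prim n] & [Factor [Prim id]]]] % [Factor [Prim id]]]] * [Term [Factor [Prim n]]]]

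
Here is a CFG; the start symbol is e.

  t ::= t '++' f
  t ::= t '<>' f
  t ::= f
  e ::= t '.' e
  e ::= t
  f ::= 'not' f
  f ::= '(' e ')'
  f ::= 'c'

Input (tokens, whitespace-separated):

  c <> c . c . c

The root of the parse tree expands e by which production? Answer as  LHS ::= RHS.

e ::= t '.' e

[e [t [t [f c]] <> [f c]] . [e [t [f c]] . [e [t [f c]]]]]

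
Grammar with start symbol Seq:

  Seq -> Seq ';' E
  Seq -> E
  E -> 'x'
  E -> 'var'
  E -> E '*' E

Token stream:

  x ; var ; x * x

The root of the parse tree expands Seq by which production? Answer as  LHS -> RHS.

Seq -> Seq ';' E

[Seq [Seq [Seq [E x]] ; [E var]] ; [E [E x] * [E x]]]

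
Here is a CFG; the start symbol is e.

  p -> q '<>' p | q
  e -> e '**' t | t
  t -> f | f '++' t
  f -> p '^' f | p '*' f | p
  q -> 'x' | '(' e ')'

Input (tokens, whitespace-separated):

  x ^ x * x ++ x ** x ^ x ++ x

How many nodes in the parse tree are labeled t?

4

[e [e [t [f [p [q x]] ^ [f [p [q x]] * [f [p [q x]]]]] ++ [t [f [p [q x]]]]]] ** [t [f [p [q x]] ^ [f [p [q x]]]] ++ [t [f [p [q x]]]]]]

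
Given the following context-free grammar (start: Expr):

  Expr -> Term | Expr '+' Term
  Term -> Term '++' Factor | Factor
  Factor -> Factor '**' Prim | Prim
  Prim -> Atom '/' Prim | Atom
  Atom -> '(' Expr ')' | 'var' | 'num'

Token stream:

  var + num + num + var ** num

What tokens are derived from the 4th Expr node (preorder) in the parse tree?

var

[Expr [Expr [Expr [Expr [Term [Factor [Prim [Atom var]]]]] + [Term [Factor [Prim [Atom num]]]]] + [Term [Factor [Prim [Atom num]]]]] + [Term [Factor [Factor [Prim [Atom var]]] ** [Prim [Atom num]]]]]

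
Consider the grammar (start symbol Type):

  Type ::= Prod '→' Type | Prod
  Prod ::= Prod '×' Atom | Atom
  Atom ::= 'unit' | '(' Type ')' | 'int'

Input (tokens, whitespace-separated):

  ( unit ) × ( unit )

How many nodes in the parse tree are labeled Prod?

[Type [Prod [Prod [Atom ( [Type [Prod [Atom unit]]] )]] × [Atom ( [Type [Prod [Atom unit]]] )]]]

4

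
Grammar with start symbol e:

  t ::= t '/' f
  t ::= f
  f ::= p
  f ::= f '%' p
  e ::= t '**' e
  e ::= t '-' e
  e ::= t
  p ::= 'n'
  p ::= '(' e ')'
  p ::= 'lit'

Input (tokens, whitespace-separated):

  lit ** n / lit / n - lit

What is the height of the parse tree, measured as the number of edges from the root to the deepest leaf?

[e [t [f [p lit]]] ** [e [t [t [t [f [p n]]] / [f [p lit]]] / [f [p n]]] - [e [t [f [p lit]]]]]]

7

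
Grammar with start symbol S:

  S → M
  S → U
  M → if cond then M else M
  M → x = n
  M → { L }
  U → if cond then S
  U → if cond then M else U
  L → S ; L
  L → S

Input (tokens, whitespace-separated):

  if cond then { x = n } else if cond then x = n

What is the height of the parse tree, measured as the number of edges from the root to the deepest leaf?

[S [U if cond then [M { [L [S [M x = n]]] }] else [U if cond then [S [M x = n]]]]]

6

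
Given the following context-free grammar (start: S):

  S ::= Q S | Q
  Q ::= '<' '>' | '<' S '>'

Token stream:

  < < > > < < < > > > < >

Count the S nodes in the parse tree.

6

[S [Q < [S [Q < >]] >] [S [Q < [S [Q < [S [Q < >]] >]] >] [S [Q < >]]]]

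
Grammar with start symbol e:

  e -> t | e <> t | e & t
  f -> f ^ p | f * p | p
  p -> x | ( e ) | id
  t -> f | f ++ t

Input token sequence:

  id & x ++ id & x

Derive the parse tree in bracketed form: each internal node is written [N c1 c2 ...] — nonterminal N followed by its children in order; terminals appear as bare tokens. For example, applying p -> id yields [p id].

e
e & t
e & t & t
t & t & t
f & t & t
p & t & t
id & t & t
id & f ++ t & t
id & p ++ t & t
id & x ++ t & t
id & x ++ f & t
id & x ++ p & t
id & x ++ id & t
id & x ++ id & f
id & x ++ id & p
id & x ++ id & x

[e [e [e [t [f [p id]]]] & [t [f [p x]] ++ [t [f [p id]]]]] & [t [f [p x]]]]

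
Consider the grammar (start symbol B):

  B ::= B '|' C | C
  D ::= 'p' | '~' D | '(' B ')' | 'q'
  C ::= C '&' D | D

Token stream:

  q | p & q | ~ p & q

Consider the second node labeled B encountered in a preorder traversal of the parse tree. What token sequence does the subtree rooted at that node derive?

q | p & q

[B [B [B [C [D q]]] | [C [C [D p]] & [D q]]] | [C [C [D ~ [D p]]] & [D q]]]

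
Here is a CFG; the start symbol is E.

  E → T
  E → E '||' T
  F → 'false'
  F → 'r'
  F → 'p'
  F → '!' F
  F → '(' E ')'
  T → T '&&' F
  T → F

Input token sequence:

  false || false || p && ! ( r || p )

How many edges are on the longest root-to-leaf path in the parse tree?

8

[E [E [E [T [F false]]] || [T [F false]]] || [T [T [F p]] && [F ! [F ( [E [E [T [F r]]] || [T [F p]]] )]]]]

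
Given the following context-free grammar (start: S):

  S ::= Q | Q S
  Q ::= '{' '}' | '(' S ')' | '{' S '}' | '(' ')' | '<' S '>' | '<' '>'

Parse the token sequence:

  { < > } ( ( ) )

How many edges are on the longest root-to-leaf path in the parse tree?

5

[S [Q { [S [Q < >]] }] [S [Q ( [S [Q ( )]] )]]]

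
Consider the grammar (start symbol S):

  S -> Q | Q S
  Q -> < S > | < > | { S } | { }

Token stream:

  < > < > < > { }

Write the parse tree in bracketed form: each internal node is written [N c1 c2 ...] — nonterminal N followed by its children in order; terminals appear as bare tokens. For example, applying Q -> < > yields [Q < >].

S
Q S
< > S
< > Q S
< > < > S
< > < > Q S
< > < > < > S
< > < > < > Q
< > < > < > { }

[S [Q < >] [S [Q < >] [S [Q < >] [S [Q { }]]]]]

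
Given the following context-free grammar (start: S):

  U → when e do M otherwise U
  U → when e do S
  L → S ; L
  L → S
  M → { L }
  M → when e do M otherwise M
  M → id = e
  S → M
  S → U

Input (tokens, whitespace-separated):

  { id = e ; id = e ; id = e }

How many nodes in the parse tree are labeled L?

[S [M { [L [S [M id = e]] ; [L [S [M id = e]] ; [L [S [M id = e]]]]] }]]

3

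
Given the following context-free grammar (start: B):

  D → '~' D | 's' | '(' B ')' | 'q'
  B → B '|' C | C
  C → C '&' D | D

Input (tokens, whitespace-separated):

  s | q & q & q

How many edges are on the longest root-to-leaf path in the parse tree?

[B [B [C [D s]]] | [C [C [C [D q]] & [D q]] & [D q]]]

5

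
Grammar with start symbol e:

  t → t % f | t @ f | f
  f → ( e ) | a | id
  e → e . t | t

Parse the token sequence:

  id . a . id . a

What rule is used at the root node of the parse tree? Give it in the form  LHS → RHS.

[e [e [e [e [t [f id]]] . [t [f a]]] . [t [f id]]] . [t [f a]]]

e → e . t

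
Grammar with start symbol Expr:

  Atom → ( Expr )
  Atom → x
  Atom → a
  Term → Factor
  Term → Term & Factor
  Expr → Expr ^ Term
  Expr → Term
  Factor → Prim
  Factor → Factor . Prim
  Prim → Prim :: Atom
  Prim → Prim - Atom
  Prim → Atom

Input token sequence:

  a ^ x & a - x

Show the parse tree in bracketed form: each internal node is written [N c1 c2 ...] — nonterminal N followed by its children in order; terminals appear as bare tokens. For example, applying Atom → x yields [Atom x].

Expr
Expr ^ Term
Term ^ Term
Factor ^ Term
Prim ^ Term
Atom ^ Term
a ^ Term
a ^ Term & Factor
a ^ Factor & Factor
a ^ Prim & Factor
a ^ Atom & Factor
a ^ x & Factor
a ^ x & Prim
a ^ x & Prim - Atom
a ^ x & Atom - Atom
a ^ x & a - Atom
a ^ x & a - x

[Expr [Expr [Term [Factor [Prim [Atom a]]]]] ^ [Term [Term [Factor [Prim [Atom x]]]] & [Factor [Prim [Prim [Atom a]] - [Atom x]]]]]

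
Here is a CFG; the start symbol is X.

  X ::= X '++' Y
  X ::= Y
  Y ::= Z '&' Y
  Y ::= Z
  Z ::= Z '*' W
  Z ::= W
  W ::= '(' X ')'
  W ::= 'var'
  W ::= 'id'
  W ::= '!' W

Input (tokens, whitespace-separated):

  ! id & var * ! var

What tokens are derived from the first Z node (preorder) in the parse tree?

! id

[X [Y [Z [W ! [W id]]] & [Y [Z [Z [W var]] * [W ! [W var]]]]]]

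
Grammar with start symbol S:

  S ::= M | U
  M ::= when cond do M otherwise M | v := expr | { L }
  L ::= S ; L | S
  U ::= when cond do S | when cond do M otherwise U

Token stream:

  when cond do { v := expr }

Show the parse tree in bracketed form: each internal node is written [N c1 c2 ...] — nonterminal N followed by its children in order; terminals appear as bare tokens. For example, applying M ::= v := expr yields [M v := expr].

S
U
when cond do S
when cond do M
when cond do { L }
when cond do { S }
when cond do { M }
when cond do { v := expr }

[S [U when cond do [S [M { [L [S [M v := expr]]] }]]]]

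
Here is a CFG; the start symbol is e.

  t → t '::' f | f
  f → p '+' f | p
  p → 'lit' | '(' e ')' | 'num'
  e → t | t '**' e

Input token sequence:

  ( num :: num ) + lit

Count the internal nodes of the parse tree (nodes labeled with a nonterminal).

[e [t [f [p ( [e [t [t [f [p num]]] :: [f [p num]]]] )] + [f [p lit]]]]]

13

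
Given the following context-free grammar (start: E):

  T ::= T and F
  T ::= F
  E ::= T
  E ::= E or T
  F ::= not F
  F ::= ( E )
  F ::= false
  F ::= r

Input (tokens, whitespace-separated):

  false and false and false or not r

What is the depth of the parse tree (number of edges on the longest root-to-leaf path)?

[E [E [T [T [T [F false]] and [F false]] and [F false]]] or [T [F not [F r]]]]

6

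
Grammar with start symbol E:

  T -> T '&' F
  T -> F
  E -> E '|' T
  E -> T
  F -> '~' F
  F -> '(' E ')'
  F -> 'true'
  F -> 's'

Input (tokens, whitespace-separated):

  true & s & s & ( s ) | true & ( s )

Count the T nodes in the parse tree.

8

[E [E [T [T [T [T [F true]] & [F s]] & [F s]] & [F ( [E [T [F s]]] )]]] | [T [T [F true]] & [F ( [E [T [F s]]] )]]]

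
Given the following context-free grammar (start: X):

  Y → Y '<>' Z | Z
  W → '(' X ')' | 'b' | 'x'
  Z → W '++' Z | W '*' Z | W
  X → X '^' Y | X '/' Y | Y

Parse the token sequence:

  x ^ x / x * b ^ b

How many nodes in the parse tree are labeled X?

4

[X [X [X [X [Y [Z [W x]]]] ^ [Y [Z [W x]]]] / [Y [Z [W x] * [Z [W b]]]]] ^ [Y [Z [W b]]]]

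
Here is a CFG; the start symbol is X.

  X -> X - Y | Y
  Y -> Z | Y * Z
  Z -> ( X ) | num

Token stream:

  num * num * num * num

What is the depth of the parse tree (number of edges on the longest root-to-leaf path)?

6

[X [Y [Y [Y [Y [Z num]] * [Z num]] * [Z num]] * [Z num]]]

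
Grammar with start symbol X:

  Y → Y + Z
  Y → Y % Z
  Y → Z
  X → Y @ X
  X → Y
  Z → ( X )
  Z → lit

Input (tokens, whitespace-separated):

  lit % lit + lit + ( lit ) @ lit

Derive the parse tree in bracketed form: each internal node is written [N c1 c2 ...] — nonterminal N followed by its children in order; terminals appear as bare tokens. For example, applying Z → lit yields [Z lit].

[X [Y [Y [Y [Y [Z lit]] % [Z lit]] + [Z lit]] + [Z ( [X [Y [Z lit]]] )]] @ [X [Y [Z lit]]]]

X
Y @ X
Y + Z @ X
Y + Z + Z @ X
Y % Z + Z + Z @ X
Z % Z + Z + Z @ X
lit % Z + Z + Z @ X
lit % lit + Z + Z @ X
lit % lit + lit + Z @ X
lit % lit + lit + ( X ) @ X
lit % lit + lit + ( Y ) @ X
lit % lit + lit + ( Z ) @ X
lit % lit + lit + ( lit ) @ X
lit % lit + lit + ( lit ) @ Y
lit % lit + lit + ( lit ) @ Z
lit % lit + lit + ( lit ) @ lit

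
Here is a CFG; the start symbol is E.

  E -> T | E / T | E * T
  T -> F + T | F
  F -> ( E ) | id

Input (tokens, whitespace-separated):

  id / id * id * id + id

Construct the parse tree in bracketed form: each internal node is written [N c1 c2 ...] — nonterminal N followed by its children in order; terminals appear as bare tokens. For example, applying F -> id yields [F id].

E
E * T
E * T * T
E / T * T * T
T / T * T * T
F / T * T * T
id / T * T * T
id / F * T * T
id / id * T * T
id / id * F * T
id / id * id * T
id / id * id * F + T
id / id * id * id + T
id / id * id * id + F
id / id * id * id + id

[E [E [E [E [T [F id]]] / [T [F id]]] * [T [F id]]] * [T [F id] + [T [F id]]]]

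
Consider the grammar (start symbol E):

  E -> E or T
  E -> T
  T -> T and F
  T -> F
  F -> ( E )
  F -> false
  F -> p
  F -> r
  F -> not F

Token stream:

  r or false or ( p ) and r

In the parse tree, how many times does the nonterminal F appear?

[E [E [E [T [F r]]] or [T [F false]]] or [T [T [F ( [E [T [F p]]] )]] and [F r]]]

5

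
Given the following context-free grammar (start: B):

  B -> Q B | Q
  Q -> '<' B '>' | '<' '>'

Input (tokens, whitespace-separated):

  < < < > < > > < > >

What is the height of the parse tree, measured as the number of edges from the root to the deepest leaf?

7

[B [Q < [B [Q < [B [Q < >] [B [Q < >]]] >] [B [Q < >]]] >]]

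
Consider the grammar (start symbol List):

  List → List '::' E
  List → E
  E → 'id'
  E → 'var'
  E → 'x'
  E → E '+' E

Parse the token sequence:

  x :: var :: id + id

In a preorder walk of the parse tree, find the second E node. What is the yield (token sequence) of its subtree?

var

[List [List [List [E x]] :: [E var]] :: [E [E id] + [E id]]]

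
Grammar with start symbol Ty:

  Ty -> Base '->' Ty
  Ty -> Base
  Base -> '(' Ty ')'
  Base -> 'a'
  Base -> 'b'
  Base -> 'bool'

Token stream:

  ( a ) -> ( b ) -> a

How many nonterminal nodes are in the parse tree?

[Ty [Base ( [Ty [Base a]] )] -> [Ty [Base ( [Ty [Base b]] )] -> [Ty [Base a]]]]

10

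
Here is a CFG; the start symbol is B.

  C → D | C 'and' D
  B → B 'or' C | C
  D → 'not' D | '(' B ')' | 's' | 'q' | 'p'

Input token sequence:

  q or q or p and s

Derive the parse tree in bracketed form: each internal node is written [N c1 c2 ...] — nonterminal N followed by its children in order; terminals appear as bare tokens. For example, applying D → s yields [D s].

[B [B [B [C [D q]]] or [C [D q]]] or [C [C [D p]] and [D s]]]

B
B or C
B or C or C
C or C or C
D or C or C
q or C or C
q or D or C
q or q or C
q or q or C and D
q or q or D and D
q or q or p and D
q or q or p and s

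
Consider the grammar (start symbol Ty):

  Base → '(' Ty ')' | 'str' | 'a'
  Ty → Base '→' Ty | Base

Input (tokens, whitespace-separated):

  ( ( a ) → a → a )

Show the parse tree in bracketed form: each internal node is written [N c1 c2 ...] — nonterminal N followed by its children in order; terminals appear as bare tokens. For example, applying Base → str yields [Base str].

Ty
Base
( Ty )
( Base → Ty )
( ( Ty ) → Ty )
( ( Base ) → Ty )
( ( a ) → Ty )
( ( a ) → Base → Ty )
( ( a ) → a → Ty )
( ( a ) → a → Base )
( ( a ) → a → a )

[Ty [Base ( [Ty [Base ( [Ty [Base a]] )] → [Ty [Base a] → [Ty [Base a]]]] )]]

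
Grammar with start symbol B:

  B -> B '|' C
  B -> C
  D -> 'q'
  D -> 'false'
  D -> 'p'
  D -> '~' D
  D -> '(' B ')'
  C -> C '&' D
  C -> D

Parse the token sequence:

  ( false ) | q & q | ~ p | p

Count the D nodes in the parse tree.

7

[B [B [B [B [C [D ( [B [C [D false]]] )]]] | [C [C [D q]] & [D q]]] | [C [D ~ [D p]]]] | [C [D p]]]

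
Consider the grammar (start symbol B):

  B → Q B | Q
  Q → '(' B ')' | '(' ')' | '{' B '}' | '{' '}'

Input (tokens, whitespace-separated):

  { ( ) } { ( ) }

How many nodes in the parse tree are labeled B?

[B [Q { [B [Q ( )]] }] [B [Q { [B [Q ( )]] }]]]

4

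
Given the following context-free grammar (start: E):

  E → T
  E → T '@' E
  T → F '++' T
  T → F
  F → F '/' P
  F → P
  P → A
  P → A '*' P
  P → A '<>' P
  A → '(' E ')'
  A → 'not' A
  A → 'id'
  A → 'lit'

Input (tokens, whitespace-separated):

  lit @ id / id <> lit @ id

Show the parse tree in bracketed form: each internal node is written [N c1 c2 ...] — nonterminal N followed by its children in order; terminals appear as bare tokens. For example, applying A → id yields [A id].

[E [T [F [P [A lit]]]] @ [E [T [F [F [P [A id]]] / [P [A id] <> [P [A lit]]]]] @ [E [T [F [P [A id]]]]]]]

E
T @ E
F @ E
P @ E
A @ E
lit @ E
lit @ T @ E
lit @ F @ E
lit @ F / P @ E
lit @ P / P @ E
lit @ A / P @ E
lit @ id / P @ E
lit @ id / A <> P @ E
lit @ id / id <> P @ E
lit @ id / id <> A @ E
lit @ id / id <> lit @ E
lit @ id / id <> lit @ T
lit @ id / id <> lit @ F
lit @ id / id <> lit @ P
lit @ id / id <> lit @ A
lit @ id / id <> lit @ id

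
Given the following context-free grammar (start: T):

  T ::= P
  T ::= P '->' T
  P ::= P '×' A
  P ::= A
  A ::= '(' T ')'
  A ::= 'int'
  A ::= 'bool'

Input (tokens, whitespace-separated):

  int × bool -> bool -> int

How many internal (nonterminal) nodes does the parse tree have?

11

[T [P [P [A int]] × [A bool]] -> [T [P [A bool]] -> [T [P [A int]]]]]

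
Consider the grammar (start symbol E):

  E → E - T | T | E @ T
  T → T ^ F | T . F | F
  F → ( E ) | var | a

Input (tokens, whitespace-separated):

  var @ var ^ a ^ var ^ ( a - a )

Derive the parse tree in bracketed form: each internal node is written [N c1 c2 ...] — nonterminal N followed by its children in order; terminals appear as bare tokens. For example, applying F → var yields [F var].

E
E @ T
T @ T
F @ T
var @ T
var @ T ^ F
var @ T ^ F ^ F
var @ T ^ F ^ F ^ F
var @ F ^ F ^ F ^ F
var @ var ^ F ^ F ^ F
var @ var ^ a ^ F ^ F
var @ var ^ a ^ var ^ F
var @ var ^ a ^ var ^ ( E )
var @ var ^ a ^ var ^ ( E - T )
var @ var ^ a ^ var ^ ( T - T )
var @ var ^ a ^ var ^ ( F - T )
var @ var ^ a ^ var ^ ( a - T )
var @ var ^ a ^ var ^ ( a - F )
var @ var ^ a ^ var ^ ( a - a )

[E [E [T [F var]]] @ [T [T [T [T [F var]] ^ [F a]] ^ [F var]] ^ [F ( [E [E [T [F a]]] - [T [F a]]] )]]]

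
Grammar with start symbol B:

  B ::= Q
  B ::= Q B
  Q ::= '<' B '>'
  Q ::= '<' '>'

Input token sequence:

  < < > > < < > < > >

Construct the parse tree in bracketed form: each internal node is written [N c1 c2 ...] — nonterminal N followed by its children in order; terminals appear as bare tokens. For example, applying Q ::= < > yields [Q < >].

[B [Q < [B [Q < >]] >] [B [Q < [B [Q < >] [B [Q < >]]] >]]]

B
Q B
< B > B
< Q > B
< < > > B
< < > > Q
< < > > < B >
< < > > < Q B >
< < > > < < > B >
< < > > < < > Q >
< < > > < < > < > >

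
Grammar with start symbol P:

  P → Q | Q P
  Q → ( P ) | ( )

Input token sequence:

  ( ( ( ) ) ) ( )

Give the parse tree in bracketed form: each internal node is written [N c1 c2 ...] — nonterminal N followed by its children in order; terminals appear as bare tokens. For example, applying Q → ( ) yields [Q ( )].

P
Q P
( P ) P
( Q ) P
( ( P ) ) P
( ( Q ) ) P
( ( ( ) ) ) P
( ( ( ) ) ) Q
( ( ( ) ) ) ( )

[P [Q ( [P [Q ( [P [Q ( )]] )]] )] [P [Q ( )]]]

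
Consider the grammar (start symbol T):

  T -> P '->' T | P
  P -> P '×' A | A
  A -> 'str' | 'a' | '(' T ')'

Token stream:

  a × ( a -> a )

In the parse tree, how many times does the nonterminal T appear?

[T [P [P [A a]] × [A ( [T [P [A a]] -> [T [P [A a]]]] )]]]

3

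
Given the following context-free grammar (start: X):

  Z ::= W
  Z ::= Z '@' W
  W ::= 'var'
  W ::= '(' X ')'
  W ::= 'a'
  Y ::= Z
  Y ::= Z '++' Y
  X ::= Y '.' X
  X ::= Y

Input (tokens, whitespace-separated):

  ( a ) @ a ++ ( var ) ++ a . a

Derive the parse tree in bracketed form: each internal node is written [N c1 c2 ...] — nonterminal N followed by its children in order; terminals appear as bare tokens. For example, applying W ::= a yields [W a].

[X [Y [Z [Z [W ( [X [Y [Z [W a]]]] )]] @ [W a]] ++ [Y [Z [W ( [X [Y [Z [W var]]]] )]] ++ [Y [Z [W a]]]]] . [X [Y [Z [W a]]]]]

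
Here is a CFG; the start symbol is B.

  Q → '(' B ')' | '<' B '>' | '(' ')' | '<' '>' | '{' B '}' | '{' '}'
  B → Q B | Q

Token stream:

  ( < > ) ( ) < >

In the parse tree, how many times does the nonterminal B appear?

[B [Q ( [B [Q < >]] )] [B [Q ( )] [B [Q < >]]]]

4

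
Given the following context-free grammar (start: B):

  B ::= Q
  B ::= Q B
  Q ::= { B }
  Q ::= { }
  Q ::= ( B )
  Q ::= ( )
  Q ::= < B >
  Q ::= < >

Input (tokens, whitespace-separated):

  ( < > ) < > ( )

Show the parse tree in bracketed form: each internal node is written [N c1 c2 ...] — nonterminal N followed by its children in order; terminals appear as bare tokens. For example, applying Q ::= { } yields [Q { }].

B
Q B
( B ) B
( Q ) B
( < > ) B
( < > ) Q B
( < > ) < > B
( < > ) < > Q
( < > ) < > ( )

[B [Q ( [B [Q < >]] )] [B [Q < >] [B [Q ( )]]]]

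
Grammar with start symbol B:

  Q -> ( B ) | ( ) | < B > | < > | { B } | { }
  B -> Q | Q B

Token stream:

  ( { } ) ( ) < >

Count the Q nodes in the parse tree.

4

[B [Q ( [B [Q { }]] )] [B [Q ( )] [B [Q < >]]]]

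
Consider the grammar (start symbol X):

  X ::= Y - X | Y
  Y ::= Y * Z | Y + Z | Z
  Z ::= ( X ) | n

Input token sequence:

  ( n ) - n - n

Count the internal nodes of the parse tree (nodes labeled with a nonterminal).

12

[X [Y [Z ( [X [Y [Z n]]] )]] - [X [Y [Z n]] - [X [Y [Z n]]]]]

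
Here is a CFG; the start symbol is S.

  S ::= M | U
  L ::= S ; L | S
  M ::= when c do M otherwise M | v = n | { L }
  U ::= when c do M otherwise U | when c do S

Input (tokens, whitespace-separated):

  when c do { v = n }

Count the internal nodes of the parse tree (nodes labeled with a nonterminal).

7

[S [U when c do [S [M { [L [S [M v = n]]] }]]]]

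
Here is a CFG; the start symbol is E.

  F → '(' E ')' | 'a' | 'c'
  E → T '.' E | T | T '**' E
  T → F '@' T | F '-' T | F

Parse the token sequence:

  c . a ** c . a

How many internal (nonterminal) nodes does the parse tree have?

[E [T [F c]] . [E [T [F a]] ** [E [T [F c]] . [E [T [F a]]]]]]

12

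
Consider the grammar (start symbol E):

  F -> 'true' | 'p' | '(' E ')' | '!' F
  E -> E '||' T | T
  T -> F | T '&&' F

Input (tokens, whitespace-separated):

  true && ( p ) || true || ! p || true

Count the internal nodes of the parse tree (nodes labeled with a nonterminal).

18

[E [E [E [E [T [T [F true]] && [F ( [E [T [F p]]] )]]] || [T [F true]]] || [T [F ! [F p]]]] || [T [F true]]]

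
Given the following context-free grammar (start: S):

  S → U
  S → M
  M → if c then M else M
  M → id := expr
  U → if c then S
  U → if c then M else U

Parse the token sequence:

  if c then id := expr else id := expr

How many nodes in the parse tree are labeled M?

[S [M if c then [M id := expr] else [M id := expr]]]

3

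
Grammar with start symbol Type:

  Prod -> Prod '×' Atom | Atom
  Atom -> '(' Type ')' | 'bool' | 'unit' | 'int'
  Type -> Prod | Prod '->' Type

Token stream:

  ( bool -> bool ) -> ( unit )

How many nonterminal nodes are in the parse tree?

15

[Type [Prod [Atom ( [Type [Prod [Atom bool]] -> [Type [Prod [Atom bool]]]] )]] -> [Type [Prod [Atom ( [Type [Prod [Atom unit]]] )]]]]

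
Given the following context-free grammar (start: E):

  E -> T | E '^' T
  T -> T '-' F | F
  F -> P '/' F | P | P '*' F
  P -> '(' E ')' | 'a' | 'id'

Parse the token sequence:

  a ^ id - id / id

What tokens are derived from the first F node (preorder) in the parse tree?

a

[E [E [T [F [P a]]]] ^ [T [T [F [P id]]] - [F [P id] / [F [P id]]]]]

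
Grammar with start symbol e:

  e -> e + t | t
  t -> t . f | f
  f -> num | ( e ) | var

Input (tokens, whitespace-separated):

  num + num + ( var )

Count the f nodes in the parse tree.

4

[e [e [e [t [f num]]] + [t [f num]]] + [t [f ( [e [t [f var]]] )]]]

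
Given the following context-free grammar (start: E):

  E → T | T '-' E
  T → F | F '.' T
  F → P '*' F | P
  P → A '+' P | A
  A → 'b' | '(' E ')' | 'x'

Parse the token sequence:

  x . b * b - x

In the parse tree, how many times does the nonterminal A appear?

4

[E [T [F [P [A x]]] . [T [F [P [A b]] * [F [P [A b]]]]]] - [E [T [F [P [A x]]]]]]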